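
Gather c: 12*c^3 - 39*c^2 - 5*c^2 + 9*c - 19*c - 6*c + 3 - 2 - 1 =12*c^3 - 44*c^2 - 16*c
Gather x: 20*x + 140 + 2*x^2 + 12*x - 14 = 2*x^2 + 32*x + 126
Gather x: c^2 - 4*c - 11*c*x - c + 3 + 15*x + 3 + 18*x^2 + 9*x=c^2 - 5*c + 18*x^2 + x*(24 - 11*c) + 6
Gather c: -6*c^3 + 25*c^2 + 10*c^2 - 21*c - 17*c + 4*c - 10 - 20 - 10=-6*c^3 + 35*c^2 - 34*c - 40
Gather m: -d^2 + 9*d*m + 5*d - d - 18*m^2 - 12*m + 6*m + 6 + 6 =-d^2 + 4*d - 18*m^2 + m*(9*d - 6) + 12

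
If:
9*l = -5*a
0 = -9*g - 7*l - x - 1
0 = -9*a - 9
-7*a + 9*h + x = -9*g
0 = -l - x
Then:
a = -1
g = -13/27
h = -19/81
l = 5/9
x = -5/9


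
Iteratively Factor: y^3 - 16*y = (y + 4)*(y^2 - 4*y) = y*(y + 4)*(y - 4)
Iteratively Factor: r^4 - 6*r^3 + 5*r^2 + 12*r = (r - 4)*(r^3 - 2*r^2 - 3*r) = (r - 4)*(r + 1)*(r^2 - 3*r) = r*(r - 4)*(r + 1)*(r - 3)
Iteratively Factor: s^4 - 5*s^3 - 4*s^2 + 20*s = (s + 2)*(s^3 - 7*s^2 + 10*s) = (s - 5)*(s + 2)*(s^2 - 2*s) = (s - 5)*(s - 2)*(s + 2)*(s)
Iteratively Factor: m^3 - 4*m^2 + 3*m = (m - 3)*(m^2 - m) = (m - 3)*(m - 1)*(m)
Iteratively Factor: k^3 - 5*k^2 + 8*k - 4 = (k - 1)*(k^2 - 4*k + 4) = (k - 2)*(k - 1)*(k - 2)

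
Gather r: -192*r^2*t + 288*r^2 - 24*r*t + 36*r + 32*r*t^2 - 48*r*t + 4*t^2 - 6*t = r^2*(288 - 192*t) + r*(32*t^2 - 72*t + 36) + 4*t^2 - 6*t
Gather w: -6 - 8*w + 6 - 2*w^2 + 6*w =-2*w^2 - 2*w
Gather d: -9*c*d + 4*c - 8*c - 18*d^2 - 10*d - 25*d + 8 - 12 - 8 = -4*c - 18*d^2 + d*(-9*c - 35) - 12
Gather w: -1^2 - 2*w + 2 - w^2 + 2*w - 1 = -w^2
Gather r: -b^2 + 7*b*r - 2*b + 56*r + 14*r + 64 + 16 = -b^2 - 2*b + r*(7*b + 70) + 80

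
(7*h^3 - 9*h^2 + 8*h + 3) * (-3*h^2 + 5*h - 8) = -21*h^5 + 62*h^4 - 125*h^3 + 103*h^2 - 49*h - 24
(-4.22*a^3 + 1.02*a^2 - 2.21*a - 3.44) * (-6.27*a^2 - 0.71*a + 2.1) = 26.4594*a^5 - 3.3992*a^4 + 4.2705*a^3 + 25.2799*a^2 - 2.1986*a - 7.224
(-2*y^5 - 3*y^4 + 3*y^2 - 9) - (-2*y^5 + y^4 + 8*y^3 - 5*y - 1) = -4*y^4 - 8*y^3 + 3*y^2 + 5*y - 8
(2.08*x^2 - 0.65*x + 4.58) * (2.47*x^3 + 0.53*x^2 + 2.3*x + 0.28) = 5.1376*x^5 - 0.5031*x^4 + 15.7521*x^3 + 1.5148*x^2 + 10.352*x + 1.2824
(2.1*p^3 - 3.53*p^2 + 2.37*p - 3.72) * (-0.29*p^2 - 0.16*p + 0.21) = -0.609*p^5 + 0.6877*p^4 + 0.3185*p^3 - 0.0417*p^2 + 1.0929*p - 0.7812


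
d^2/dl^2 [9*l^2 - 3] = 18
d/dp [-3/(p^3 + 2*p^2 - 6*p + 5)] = 3*(3*p^2 + 4*p - 6)/(p^3 + 2*p^2 - 6*p + 5)^2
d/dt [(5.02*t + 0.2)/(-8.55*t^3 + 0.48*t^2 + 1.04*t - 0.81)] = (85.842*t^3 + 2.7204*t^2 - 0.192*t - 4.2742)/(73.1025*t^6 - 8.208*t^5 - 17.5536*t^4 + 14.8494*t^3 + 0.304*t^2 - 1.6848*t + 0.6561)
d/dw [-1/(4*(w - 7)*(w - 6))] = (2*w - 13)/(4*(w - 7)^2*(w - 6)^2)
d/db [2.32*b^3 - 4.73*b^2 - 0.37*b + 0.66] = 6.96*b^2 - 9.46*b - 0.37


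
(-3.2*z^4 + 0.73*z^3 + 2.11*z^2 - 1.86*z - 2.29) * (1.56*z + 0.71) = -4.992*z^5 - 1.1332*z^4 + 3.8099*z^3 - 1.4035*z^2 - 4.893*z - 1.6259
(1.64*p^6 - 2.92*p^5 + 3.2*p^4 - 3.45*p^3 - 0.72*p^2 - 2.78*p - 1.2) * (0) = 0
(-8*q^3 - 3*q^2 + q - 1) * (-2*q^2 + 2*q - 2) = 16*q^5 - 10*q^4 + 8*q^3 + 10*q^2 - 4*q + 2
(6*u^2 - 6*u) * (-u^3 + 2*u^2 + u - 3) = -6*u^5 + 18*u^4 - 6*u^3 - 24*u^2 + 18*u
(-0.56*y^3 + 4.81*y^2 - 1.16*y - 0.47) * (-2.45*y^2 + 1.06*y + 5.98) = 1.372*y^5 - 12.3781*y^4 + 4.5918*y^3 + 28.6857*y^2 - 7.435*y - 2.8106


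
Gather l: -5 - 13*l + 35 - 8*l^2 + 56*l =-8*l^2 + 43*l + 30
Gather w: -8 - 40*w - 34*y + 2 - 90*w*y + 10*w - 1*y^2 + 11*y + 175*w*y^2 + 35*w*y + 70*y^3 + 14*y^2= w*(175*y^2 - 55*y - 30) + 70*y^3 + 13*y^2 - 23*y - 6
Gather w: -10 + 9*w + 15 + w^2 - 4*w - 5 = w^2 + 5*w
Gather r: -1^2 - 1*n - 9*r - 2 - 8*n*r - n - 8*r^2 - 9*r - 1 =-2*n - 8*r^2 + r*(-8*n - 18) - 4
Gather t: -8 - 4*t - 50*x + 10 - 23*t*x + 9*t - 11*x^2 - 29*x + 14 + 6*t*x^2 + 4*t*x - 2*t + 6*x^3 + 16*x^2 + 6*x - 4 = t*(6*x^2 - 19*x + 3) + 6*x^3 + 5*x^2 - 73*x + 12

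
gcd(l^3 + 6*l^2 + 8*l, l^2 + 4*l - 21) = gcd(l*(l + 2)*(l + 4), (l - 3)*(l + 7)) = 1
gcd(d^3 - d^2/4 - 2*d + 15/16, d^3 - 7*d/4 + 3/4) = d^2 + d - 3/4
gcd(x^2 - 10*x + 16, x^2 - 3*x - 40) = x - 8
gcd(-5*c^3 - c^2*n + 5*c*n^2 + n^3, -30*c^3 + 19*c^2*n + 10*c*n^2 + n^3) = 5*c^2 - 4*c*n - n^2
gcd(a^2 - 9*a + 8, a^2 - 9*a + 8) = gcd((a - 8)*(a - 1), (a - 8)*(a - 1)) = a^2 - 9*a + 8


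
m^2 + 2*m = m*(m + 2)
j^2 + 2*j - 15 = (j - 3)*(j + 5)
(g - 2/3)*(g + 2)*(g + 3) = g^3 + 13*g^2/3 + 8*g/3 - 4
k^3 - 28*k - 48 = (k - 6)*(k + 2)*(k + 4)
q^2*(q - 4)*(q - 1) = q^4 - 5*q^3 + 4*q^2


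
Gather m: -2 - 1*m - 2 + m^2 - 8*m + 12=m^2 - 9*m + 8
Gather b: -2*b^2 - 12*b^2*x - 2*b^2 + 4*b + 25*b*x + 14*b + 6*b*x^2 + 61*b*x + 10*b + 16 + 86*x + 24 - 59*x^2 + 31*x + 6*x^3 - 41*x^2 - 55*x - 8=b^2*(-12*x - 4) + b*(6*x^2 + 86*x + 28) + 6*x^3 - 100*x^2 + 62*x + 32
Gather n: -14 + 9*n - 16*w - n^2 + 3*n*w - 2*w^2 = -n^2 + n*(3*w + 9) - 2*w^2 - 16*w - 14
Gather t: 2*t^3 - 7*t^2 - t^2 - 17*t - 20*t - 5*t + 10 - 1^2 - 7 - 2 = 2*t^3 - 8*t^2 - 42*t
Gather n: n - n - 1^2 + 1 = 0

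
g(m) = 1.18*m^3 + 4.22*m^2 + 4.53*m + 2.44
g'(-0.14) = 3.42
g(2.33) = 50.83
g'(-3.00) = 11.07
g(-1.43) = 1.14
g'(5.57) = 161.37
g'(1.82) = 31.62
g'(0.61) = 11.00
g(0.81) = 9.51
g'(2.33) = 43.41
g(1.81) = 31.46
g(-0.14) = 1.89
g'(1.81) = 31.40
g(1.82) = 31.78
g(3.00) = 85.87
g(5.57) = 362.51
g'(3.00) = 61.71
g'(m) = 3.54*m^2 + 8.44*m + 4.53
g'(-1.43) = -0.30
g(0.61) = 7.04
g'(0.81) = 13.69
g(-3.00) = -5.03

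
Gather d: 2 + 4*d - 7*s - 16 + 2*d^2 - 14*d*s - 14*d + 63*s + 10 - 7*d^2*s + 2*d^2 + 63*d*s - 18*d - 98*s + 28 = d^2*(4 - 7*s) + d*(49*s - 28) - 42*s + 24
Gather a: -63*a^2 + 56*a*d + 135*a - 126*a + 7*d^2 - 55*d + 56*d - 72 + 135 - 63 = -63*a^2 + a*(56*d + 9) + 7*d^2 + d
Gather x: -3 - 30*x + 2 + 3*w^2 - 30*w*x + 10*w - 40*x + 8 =3*w^2 + 10*w + x*(-30*w - 70) + 7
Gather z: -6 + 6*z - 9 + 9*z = 15*z - 15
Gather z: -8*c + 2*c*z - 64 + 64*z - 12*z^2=-8*c - 12*z^2 + z*(2*c + 64) - 64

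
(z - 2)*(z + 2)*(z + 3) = z^3 + 3*z^2 - 4*z - 12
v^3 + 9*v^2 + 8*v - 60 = (v - 2)*(v + 5)*(v + 6)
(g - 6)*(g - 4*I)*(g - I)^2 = g^4 - 6*g^3 - 6*I*g^3 - 9*g^2 + 36*I*g^2 + 54*g + 4*I*g - 24*I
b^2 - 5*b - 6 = (b - 6)*(b + 1)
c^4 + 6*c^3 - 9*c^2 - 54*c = c*(c - 3)*(c + 3)*(c + 6)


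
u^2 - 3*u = u*(u - 3)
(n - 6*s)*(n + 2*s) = n^2 - 4*n*s - 12*s^2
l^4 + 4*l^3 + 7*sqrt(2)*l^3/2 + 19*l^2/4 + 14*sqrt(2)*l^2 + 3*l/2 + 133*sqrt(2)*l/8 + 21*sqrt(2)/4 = (l + 3/2)*(l + 7*sqrt(2)/2)*(sqrt(2)*l/2 + sqrt(2))*(sqrt(2)*l + sqrt(2)/2)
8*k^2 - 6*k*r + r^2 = (-4*k + r)*(-2*k + r)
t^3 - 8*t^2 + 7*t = t*(t - 7)*(t - 1)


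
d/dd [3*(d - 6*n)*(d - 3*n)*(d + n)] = 9*d^2 - 48*d*n + 27*n^2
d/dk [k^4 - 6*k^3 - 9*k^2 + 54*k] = 4*k^3 - 18*k^2 - 18*k + 54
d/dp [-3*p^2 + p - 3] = 1 - 6*p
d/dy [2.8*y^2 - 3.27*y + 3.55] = 5.6*y - 3.27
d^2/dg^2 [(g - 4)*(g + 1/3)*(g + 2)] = 6*g - 10/3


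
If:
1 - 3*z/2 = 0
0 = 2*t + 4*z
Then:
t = -4/3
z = 2/3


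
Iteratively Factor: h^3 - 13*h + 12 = (h - 3)*(h^2 + 3*h - 4) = (h - 3)*(h + 4)*(h - 1)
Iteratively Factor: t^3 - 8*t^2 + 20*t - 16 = (t - 4)*(t^2 - 4*t + 4) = (t - 4)*(t - 2)*(t - 2)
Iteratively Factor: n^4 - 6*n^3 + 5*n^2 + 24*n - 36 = (n - 3)*(n^3 - 3*n^2 - 4*n + 12) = (n - 3)*(n + 2)*(n^2 - 5*n + 6) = (n - 3)^2*(n + 2)*(n - 2)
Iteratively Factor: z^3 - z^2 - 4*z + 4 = (z - 1)*(z^2 - 4) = (z - 1)*(z + 2)*(z - 2)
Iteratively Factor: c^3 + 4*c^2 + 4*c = (c + 2)*(c^2 + 2*c) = c*(c + 2)*(c + 2)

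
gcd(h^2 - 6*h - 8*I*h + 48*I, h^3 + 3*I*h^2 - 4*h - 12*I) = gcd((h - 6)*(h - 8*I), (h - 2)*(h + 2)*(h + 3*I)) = 1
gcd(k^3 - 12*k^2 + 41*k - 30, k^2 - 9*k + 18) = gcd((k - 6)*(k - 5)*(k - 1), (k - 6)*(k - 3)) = k - 6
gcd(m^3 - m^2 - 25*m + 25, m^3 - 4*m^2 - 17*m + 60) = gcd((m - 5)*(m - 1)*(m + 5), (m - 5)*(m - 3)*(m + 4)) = m - 5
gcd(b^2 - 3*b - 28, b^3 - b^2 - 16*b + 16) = b + 4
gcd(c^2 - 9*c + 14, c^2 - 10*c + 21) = c - 7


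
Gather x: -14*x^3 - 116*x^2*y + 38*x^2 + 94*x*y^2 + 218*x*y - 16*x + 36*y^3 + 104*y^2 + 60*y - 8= -14*x^3 + x^2*(38 - 116*y) + x*(94*y^2 + 218*y - 16) + 36*y^3 + 104*y^2 + 60*y - 8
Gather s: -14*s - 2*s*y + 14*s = -2*s*y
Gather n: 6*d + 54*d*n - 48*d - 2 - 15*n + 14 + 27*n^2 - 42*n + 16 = -42*d + 27*n^2 + n*(54*d - 57) + 28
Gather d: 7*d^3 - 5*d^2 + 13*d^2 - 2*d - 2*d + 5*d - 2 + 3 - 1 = 7*d^3 + 8*d^2 + d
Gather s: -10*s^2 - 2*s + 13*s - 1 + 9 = -10*s^2 + 11*s + 8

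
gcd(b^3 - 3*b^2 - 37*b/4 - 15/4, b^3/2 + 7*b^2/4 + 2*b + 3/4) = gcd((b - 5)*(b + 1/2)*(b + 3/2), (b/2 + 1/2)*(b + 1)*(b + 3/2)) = b + 3/2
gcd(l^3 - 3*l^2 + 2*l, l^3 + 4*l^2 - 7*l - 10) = l - 2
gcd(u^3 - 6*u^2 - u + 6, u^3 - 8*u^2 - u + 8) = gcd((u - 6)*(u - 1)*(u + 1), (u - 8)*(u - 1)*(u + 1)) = u^2 - 1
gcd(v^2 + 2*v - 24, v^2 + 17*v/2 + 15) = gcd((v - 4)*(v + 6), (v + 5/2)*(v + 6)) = v + 6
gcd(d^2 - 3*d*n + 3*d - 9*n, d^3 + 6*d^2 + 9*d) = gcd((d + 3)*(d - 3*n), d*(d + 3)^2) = d + 3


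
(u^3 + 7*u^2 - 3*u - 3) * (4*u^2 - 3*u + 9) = 4*u^5 + 25*u^4 - 24*u^3 + 60*u^2 - 18*u - 27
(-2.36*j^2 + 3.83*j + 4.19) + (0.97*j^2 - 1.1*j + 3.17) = -1.39*j^2 + 2.73*j + 7.36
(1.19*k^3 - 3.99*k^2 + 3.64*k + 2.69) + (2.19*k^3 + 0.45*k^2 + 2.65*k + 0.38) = 3.38*k^3 - 3.54*k^2 + 6.29*k + 3.07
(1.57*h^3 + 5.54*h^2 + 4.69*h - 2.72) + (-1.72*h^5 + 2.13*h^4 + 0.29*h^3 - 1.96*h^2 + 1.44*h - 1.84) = -1.72*h^5 + 2.13*h^4 + 1.86*h^3 + 3.58*h^2 + 6.13*h - 4.56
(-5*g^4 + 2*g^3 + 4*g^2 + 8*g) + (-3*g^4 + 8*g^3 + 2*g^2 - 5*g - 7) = -8*g^4 + 10*g^3 + 6*g^2 + 3*g - 7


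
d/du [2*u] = 2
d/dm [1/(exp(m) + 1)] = -1/(4*cosh(m/2)^2)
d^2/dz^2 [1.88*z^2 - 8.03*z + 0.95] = 3.76000000000000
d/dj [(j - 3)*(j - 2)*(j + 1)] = 3*j^2 - 8*j + 1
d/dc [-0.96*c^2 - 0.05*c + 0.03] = -1.92*c - 0.05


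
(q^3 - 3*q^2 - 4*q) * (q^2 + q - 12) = q^5 - 2*q^4 - 19*q^3 + 32*q^2 + 48*q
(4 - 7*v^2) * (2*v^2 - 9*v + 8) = -14*v^4 + 63*v^3 - 48*v^2 - 36*v + 32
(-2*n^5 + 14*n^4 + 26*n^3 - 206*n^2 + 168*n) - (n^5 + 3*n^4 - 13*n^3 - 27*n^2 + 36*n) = -3*n^5 + 11*n^4 + 39*n^3 - 179*n^2 + 132*n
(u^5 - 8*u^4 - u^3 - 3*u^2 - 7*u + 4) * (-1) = -u^5 + 8*u^4 + u^3 + 3*u^2 + 7*u - 4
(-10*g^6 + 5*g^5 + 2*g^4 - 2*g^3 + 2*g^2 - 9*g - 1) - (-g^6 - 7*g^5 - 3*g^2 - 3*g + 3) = -9*g^6 + 12*g^5 + 2*g^4 - 2*g^3 + 5*g^2 - 6*g - 4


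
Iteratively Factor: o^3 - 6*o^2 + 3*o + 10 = (o - 2)*(o^2 - 4*o - 5) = (o - 5)*(o - 2)*(o + 1)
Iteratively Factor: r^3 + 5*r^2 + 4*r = (r + 4)*(r^2 + r) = r*(r + 4)*(r + 1)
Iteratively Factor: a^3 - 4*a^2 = (a - 4)*(a^2) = a*(a - 4)*(a)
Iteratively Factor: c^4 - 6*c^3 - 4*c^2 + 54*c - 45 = (c - 3)*(c^3 - 3*c^2 - 13*c + 15) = (c - 3)*(c - 1)*(c^2 - 2*c - 15) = (c - 5)*(c - 3)*(c - 1)*(c + 3)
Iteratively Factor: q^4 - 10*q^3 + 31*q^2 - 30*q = (q)*(q^3 - 10*q^2 + 31*q - 30) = q*(q - 3)*(q^2 - 7*q + 10) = q*(q - 5)*(q - 3)*(q - 2)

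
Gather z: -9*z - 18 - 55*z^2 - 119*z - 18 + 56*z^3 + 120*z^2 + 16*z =56*z^3 + 65*z^2 - 112*z - 36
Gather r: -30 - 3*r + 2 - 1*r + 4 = -4*r - 24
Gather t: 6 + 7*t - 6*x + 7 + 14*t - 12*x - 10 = 21*t - 18*x + 3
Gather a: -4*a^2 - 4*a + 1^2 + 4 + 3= -4*a^2 - 4*a + 8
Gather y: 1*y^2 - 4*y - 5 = y^2 - 4*y - 5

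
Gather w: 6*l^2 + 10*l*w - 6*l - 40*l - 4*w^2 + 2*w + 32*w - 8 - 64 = 6*l^2 - 46*l - 4*w^2 + w*(10*l + 34) - 72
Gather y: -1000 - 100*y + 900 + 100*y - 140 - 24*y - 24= -24*y - 264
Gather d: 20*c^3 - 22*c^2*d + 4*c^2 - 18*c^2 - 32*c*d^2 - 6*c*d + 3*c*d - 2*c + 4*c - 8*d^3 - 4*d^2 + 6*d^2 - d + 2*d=20*c^3 - 14*c^2 + 2*c - 8*d^3 + d^2*(2 - 32*c) + d*(-22*c^2 - 3*c + 1)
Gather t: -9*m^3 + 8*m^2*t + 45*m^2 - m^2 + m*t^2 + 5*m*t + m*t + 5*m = -9*m^3 + 44*m^2 + m*t^2 + 5*m + t*(8*m^2 + 6*m)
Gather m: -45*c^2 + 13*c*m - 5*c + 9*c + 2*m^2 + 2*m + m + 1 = -45*c^2 + 4*c + 2*m^2 + m*(13*c + 3) + 1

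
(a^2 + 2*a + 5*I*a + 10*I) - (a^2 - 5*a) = 7*a + 5*I*a + 10*I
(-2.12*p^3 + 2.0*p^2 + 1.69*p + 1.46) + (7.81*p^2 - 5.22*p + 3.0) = -2.12*p^3 + 9.81*p^2 - 3.53*p + 4.46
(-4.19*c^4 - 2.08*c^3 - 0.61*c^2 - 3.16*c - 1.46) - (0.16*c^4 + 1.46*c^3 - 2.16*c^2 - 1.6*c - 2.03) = -4.35*c^4 - 3.54*c^3 + 1.55*c^2 - 1.56*c + 0.57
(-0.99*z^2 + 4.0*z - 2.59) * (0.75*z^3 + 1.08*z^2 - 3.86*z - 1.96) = -0.7425*z^5 + 1.9308*z^4 + 6.1989*z^3 - 16.2968*z^2 + 2.1574*z + 5.0764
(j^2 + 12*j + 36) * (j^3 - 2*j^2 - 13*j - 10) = j^5 + 10*j^4 - j^3 - 238*j^2 - 588*j - 360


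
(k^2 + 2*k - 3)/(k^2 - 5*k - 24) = (k - 1)/(k - 8)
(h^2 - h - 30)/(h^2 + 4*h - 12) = (h^2 - h - 30)/(h^2 + 4*h - 12)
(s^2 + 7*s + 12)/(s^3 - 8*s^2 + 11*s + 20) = (s^2 + 7*s + 12)/(s^3 - 8*s^2 + 11*s + 20)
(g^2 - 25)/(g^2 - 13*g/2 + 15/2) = 2*(g + 5)/(2*g - 3)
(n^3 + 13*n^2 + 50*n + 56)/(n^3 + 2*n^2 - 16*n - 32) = (n + 7)/(n - 4)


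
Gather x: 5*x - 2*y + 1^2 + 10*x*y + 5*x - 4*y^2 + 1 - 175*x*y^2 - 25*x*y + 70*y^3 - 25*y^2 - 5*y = x*(-175*y^2 - 15*y + 10) + 70*y^3 - 29*y^2 - 7*y + 2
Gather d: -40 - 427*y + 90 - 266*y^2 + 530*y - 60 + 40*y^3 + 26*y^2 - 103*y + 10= 40*y^3 - 240*y^2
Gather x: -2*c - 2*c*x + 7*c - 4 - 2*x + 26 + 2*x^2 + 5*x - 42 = 5*c + 2*x^2 + x*(3 - 2*c) - 20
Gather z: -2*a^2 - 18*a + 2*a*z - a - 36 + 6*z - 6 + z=-2*a^2 - 19*a + z*(2*a + 7) - 42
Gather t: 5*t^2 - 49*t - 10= 5*t^2 - 49*t - 10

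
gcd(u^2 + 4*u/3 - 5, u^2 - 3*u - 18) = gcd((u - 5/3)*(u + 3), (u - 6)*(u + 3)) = u + 3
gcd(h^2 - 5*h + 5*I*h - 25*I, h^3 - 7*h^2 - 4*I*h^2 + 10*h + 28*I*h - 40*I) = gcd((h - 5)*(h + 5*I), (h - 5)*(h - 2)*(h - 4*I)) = h - 5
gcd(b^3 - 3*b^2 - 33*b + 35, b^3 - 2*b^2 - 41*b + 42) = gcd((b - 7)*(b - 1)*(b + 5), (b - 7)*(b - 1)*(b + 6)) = b^2 - 8*b + 7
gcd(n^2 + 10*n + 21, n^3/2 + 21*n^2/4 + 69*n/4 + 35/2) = 1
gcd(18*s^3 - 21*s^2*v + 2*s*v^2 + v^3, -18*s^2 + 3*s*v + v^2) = 18*s^2 - 3*s*v - v^2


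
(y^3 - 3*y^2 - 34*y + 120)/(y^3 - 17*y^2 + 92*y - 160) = (y + 6)/(y - 8)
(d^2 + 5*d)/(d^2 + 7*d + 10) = d/(d + 2)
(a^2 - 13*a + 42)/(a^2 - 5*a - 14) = (a - 6)/(a + 2)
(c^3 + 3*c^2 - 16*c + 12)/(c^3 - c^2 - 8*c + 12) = (c^2 + 5*c - 6)/(c^2 + c - 6)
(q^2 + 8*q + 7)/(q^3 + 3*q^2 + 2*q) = (q + 7)/(q*(q + 2))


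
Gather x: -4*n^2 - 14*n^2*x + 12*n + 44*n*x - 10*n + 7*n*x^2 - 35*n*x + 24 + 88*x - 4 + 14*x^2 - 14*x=-4*n^2 + 2*n + x^2*(7*n + 14) + x*(-14*n^2 + 9*n + 74) + 20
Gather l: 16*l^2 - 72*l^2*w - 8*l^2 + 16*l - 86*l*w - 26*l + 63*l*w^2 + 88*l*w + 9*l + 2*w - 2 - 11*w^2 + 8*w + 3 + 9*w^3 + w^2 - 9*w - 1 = l^2*(8 - 72*w) + l*(63*w^2 + 2*w - 1) + 9*w^3 - 10*w^2 + w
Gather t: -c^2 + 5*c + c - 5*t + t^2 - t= -c^2 + 6*c + t^2 - 6*t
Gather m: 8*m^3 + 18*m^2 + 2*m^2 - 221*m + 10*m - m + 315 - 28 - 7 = 8*m^3 + 20*m^2 - 212*m + 280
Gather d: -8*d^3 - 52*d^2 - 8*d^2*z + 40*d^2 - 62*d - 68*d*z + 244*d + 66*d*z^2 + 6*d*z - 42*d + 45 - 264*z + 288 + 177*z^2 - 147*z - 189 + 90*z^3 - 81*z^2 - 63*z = -8*d^3 + d^2*(-8*z - 12) + d*(66*z^2 - 62*z + 140) + 90*z^3 + 96*z^2 - 474*z + 144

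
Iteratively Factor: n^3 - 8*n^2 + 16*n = (n - 4)*(n^2 - 4*n) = (n - 4)^2*(n)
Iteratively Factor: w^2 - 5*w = (w)*(w - 5)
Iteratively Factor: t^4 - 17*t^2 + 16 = (t + 4)*(t^3 - 4*t^2 - t + 4) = (t + 1)*(t + 4)*(t^2 - 5*t + 4) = (t - 1)*(t + 1)*(t + 4)*(t - 4)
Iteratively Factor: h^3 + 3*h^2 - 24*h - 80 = (h + 4)*(h^2 - h - 20) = (h - 5)*(h + 4)*(h + 4)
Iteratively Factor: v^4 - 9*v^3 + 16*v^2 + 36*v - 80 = (v - 4)*(v^3 - 5*v^2 - 4*v + 20) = (v - 4)*(v - 2)*(v^2 - 3*v - 10) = (v - 4)*(v - 2)*(v + 2)*(v - 5)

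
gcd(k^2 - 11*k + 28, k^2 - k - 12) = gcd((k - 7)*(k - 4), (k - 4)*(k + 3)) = k - 4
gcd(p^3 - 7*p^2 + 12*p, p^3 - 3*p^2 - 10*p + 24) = p - 4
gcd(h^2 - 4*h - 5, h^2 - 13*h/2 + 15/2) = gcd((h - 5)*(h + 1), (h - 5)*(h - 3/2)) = h - 5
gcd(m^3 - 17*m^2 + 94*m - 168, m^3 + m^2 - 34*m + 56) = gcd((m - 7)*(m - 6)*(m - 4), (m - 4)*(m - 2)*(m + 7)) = m - 4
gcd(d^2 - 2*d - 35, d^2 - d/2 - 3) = 1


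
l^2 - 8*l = l*(l - 8)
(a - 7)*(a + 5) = a^2 - 2*a - 35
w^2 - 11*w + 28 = (w - 7)*(w - 4)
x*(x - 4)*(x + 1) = x^3 - 3*x^2 - 4*x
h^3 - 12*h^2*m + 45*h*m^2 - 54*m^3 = (h - 6*m)*(h - 3*m)^2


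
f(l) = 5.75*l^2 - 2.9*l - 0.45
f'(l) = 11.5*l - 2.9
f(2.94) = 40.72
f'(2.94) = 30.91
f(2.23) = 21.68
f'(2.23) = 22.74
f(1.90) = 14.80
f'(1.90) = 18.95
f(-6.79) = 284.34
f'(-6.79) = -80.98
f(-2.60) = 45.96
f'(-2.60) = -32.80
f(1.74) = 11.91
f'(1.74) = 17.11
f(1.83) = 13.50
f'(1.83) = 18.14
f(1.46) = 7.57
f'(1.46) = 13.89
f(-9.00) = 491.40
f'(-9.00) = -106.40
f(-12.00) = 862.35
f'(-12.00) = -140.90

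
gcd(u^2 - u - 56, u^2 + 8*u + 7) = u + 7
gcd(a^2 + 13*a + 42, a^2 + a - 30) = a + 6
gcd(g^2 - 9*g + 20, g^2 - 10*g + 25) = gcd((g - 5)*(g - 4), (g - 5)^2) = g - 5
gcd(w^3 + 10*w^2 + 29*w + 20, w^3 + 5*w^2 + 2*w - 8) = w + 4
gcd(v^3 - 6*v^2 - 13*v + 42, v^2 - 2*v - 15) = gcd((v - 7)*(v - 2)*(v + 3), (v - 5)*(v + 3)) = v + 3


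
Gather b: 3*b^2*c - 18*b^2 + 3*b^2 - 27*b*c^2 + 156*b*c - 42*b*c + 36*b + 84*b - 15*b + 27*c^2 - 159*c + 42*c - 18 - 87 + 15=b^2*(3*c - 15) + b*(-27*c^2 + 114*c + 105) + 27*c^2 - 117*c - 90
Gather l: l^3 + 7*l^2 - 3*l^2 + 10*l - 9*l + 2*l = l^3 + 4*l^2 + 3*l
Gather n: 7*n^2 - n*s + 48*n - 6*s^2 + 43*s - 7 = 7*n^2 + n*(48 - s) - 6*s^2 + 43*s - 7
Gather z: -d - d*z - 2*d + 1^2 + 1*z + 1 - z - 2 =-d*z - 3*d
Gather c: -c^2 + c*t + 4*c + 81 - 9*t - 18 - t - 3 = -c^2 + c*(t + 4) - 10*t + 60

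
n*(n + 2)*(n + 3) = n^3 + 5*n^2 + 6*n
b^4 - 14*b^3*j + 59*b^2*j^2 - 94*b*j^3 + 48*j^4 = (b - 8*j)*(b - 3*j)*(b - 2*j)*(b - j)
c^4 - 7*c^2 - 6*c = c*(c - 3)*(c + 1)*(c + 2)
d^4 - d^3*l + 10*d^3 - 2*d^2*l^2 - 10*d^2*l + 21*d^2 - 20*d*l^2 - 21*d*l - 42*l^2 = (d + 3)*(d + 7)*(d - 2*l)*(d + l)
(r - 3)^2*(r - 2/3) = r^3 - 20*r^2/3 + 13*r - 6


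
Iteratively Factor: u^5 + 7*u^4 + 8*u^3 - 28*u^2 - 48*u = (u + 3)*(u^4 + 4*u^3 - 4*u^2 - 16*u) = (u + 3)*(u + 4)*(u^3 - 4*u) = u*(u + 3)*(u + 4)*(u^2 - 4) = u*(u - 2)*(u + 3)*(u + 4)*(u + 2)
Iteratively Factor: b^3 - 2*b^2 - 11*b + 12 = (b - 4)*(b^2 + 2*b - 3) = (b - 4)*(b - 1)*(b + 3)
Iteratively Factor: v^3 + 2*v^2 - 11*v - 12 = (v + 4)*(v^2 - 2*v - 3) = (v + 1)*(v + 4)*(v - 3)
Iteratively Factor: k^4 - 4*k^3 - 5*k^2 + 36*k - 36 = (k + 3)*(k^3 - 7*k^2 + 16*k - 12) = (k - 3)*(k + 3)*(k^2 - 4*k + 4) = (k - 3)*(k - 2)*(k + 3)*(k - 2)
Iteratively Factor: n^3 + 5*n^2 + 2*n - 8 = (n - 1)*(n^2 + 6*n + 8) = (n - 1)*(n + 2)*(n + 4)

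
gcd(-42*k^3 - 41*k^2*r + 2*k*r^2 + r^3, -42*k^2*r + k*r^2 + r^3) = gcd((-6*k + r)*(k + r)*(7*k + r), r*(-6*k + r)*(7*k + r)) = -42*k^2 + k*r + r^2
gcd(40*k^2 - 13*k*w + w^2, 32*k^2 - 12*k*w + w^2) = -8*k + w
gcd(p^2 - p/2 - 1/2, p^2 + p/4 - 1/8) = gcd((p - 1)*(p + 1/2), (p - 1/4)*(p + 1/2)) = p + 1/2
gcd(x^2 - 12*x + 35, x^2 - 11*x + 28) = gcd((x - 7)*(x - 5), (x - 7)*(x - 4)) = x - 7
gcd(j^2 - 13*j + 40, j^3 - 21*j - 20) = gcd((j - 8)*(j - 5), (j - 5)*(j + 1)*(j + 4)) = j - 5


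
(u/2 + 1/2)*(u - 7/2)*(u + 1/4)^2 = u^4/2 - u^3 - 75*u^2/32 - 61*u/64 - 7/64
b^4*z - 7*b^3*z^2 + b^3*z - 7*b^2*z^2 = b^2*(b - 7*z)*(b*z + z)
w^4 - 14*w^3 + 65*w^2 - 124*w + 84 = (w - 7)*(w - 3)*(w - 2)^2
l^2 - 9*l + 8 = (l - 8)*(l - 1)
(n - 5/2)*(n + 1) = n^2 - 3*n/2 - 5/2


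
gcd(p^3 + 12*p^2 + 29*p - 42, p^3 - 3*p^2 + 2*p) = p - 1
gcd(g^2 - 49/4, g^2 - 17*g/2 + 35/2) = g - 7/2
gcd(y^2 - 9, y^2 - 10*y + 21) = y - 3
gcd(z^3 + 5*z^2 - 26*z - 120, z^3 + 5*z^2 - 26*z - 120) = z^3 + 5*z^2 - 26*z - 120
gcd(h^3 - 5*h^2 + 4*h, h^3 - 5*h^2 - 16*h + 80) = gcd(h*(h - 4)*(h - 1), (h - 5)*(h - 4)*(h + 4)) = h - 4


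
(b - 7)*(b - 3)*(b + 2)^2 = b^4 - 6*b^3 - 15*b^2 + 44*b + 84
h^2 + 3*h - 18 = (h - 3)*(h + 6)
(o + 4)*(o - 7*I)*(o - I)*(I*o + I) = I*o^4 + 8*o^3 + 5*I*o^3 + 40*o^2 - 3*I*o^2 + 32*o - 35*I*o - 28*I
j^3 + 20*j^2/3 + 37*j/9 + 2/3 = (j + 1/3)^2*(j + 6)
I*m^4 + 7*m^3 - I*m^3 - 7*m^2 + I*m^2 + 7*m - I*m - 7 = (m - 7*I)*(m - I)*(m + I)*(I*m - I)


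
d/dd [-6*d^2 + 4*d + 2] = 4 - 12*d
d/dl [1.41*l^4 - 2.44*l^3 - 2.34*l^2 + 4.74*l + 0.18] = 5.64*l^3 - 7.32*l^2 - 4.68*l + 4.74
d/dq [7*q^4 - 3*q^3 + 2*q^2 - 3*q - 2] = 28*q^3 - 9*q^2 + 4*q - 3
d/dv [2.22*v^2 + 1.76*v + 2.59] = 4.44*v + 1.76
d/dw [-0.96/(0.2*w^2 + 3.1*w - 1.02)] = (0.384*w + 2.976)/(0.2*w^2 + 3.1*w - 1.02)^2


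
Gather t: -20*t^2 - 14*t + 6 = -20*t^2 - 14*t + 6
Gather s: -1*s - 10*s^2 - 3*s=-10*s^2 - 4*s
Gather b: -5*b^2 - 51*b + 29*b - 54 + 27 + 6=-5*b^2 - 22*b - 21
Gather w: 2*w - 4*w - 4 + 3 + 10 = 9 - 2*w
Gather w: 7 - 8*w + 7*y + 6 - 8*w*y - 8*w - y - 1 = w*(-8*y - 16) + 6*y + 12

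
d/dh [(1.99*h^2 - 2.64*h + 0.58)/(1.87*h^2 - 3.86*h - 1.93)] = (-2.7446*h^2 - 9.8506*h + 7.334)/(3.4969*h^4 - 14.4364*h^3 + 7.6814*h^2 + 14.8996*h + 3.7249)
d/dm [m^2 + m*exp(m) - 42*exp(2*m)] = m*exp(m) + 2*m - 84*exp(2*m) + exp(m)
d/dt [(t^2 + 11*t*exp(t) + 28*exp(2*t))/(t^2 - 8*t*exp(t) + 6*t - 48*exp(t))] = (2*(t^2 + 11*t*exp(t) + 28*exp(2*t))*(4*t*exp(t) - t + 28*exp(t) - 3) + (t^2 - 8*t*exp(t) + 6*t - 48*exp(t))*(11*t*exp(t) + 2*t + 56*exp(2*t) + 11*exp(t)))/(t^2 - 8*t*exp(t) + 6*t - 48*exp(t))^2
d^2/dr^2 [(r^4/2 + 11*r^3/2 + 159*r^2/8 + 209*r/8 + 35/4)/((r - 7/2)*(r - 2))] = (8*r^6 - 132*r^5 + 894*r^4 + 1749*r^3 - 14070*r^2 + 1848*r + 34930)/(8*r^6 - 132*r^5 + 894*r^4 - 3179*r^3 + 6258*r^2 - 6468*r + 2744)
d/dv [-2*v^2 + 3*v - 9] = 3 - 4*v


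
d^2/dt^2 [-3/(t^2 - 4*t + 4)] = -18/(t^4 - 8*t^3 + 24*t^2 - 32*t + 16)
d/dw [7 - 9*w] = -9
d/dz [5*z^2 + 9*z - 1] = 10*z + 9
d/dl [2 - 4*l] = -4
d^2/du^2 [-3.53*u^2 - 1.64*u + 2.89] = -7.06000000000000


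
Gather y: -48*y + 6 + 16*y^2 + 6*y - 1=16*y^2 - 42*y + 5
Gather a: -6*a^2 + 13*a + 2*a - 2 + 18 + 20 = -6*a^2 + 15*a + 36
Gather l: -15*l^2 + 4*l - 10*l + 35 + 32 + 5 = -15*l^2 - 6*l + 72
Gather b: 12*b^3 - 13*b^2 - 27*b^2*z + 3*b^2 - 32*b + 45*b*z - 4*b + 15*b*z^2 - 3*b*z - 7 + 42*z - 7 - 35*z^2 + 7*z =12*b^3 + b^2*(-27*z - 10) + b*(15*z^2 + 42*z - 36) - 35*z^2 + 49*z - 14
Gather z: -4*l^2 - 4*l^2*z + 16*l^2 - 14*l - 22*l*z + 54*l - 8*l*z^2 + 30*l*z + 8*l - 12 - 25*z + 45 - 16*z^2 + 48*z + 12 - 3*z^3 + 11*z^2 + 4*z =12*l^2 + 48*l - 3*z^3 + z^2*(-8*l - 5) + z*(-4*l^2 + 8*l + 27) + 45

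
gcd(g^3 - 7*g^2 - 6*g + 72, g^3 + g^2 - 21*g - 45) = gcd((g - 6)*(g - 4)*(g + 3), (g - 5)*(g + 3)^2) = g + 3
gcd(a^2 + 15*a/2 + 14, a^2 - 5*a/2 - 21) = a + 7/2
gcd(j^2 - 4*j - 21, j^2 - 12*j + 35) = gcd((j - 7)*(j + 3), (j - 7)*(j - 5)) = j - 7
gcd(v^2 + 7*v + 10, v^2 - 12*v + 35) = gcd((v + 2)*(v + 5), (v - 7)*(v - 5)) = 1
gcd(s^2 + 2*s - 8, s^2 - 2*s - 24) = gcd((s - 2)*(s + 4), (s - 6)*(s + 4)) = s + 4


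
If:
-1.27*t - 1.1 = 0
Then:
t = -0.87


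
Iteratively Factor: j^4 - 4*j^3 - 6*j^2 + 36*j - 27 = (j - 1)*(j^3 - 3*j^2 - 9*j + 27) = (j - 1)*(j + 3)*(j^2 - 6*j + 9) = (j - 3)*(j - 1)*(j + 3)*(j - 3)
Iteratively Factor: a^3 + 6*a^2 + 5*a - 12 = (a + 4)*(a^2 + 2*a - 3) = (a - 1)*(a + 4)*(a + 3)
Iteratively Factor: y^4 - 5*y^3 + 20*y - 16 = (y + 2)*(y^3 - 7*y^2 + 14*y - 8) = (y - 2)*(y + 2)*(y^2 - 5*y + 4) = (y - 4)*(y - 2)*(y + 2)*(y - 1)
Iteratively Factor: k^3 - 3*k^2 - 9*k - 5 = (k + 1)*(k^2 - 4*k - 5) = (k + 1)^2*(k - 5)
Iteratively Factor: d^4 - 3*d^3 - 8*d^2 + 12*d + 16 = (d - 4)*(d^3 + d^2 - 4*d - 4) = (d - 4)*(d - 2)*(d^2 + 3*d + 2) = (d - 4)*(d - 2)*(d + 1)*(d + 2)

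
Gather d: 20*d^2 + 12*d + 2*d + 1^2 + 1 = 20*d^2 + 14*d + 2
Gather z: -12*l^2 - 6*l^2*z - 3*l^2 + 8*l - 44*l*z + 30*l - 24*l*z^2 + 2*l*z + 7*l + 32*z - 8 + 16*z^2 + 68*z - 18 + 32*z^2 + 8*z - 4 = -15*l^2 + 45*l + z^2*(48 - 24*l) + z*(-6*l^2 - 42*l + 108) - 30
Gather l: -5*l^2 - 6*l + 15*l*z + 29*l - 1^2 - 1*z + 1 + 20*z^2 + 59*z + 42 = -5*l^2 + l*(15*z + 23) + 20*z^2 + 58*z + 42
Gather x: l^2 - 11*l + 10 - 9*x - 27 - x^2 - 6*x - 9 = l^2 - 11*l - x^2 - 15*x - 26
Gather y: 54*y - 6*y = 48*y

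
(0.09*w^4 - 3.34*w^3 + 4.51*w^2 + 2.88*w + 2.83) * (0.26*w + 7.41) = 0.0234*w^5 - 0.2015*w^4 - 23.5768*w^3 + 34.1679*w^2 + 22.0766*w + 20.9703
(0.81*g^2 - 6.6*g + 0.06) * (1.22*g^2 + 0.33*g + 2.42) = 0.9882*g^4 - 7.7847*g^3 - 0.1446*g^2 - 15.9522*g + 0.1452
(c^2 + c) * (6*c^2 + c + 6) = 6*c^4 + 7*c^3 + 7*c^2 + 6*c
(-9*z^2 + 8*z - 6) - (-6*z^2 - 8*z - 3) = -3*z^2 + 16*z - 3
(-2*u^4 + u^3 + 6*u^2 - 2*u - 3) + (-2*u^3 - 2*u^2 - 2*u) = -2*u^4 - u^3 + 4*u^2 - 4*u - 3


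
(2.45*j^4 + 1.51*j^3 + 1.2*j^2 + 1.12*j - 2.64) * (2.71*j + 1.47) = 6.6395*j^5 + 7.6936*j^4 + 5.4717*j^3 + 4.7992*j^2 - 5.508*j - 3.8808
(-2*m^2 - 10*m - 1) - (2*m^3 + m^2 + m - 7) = -2*m^3 - 3*m^2 - 11*m + 6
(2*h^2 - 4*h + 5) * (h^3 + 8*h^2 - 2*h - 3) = 2*h^5 + 12*h^4 - 31*h^3 + 42*h^2 + 2*h - 15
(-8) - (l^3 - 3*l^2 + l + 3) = -l^3 + 3*l^2 - l - 11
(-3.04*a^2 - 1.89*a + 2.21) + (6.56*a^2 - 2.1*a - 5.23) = 3.52*a^2 - 3.99*a - 3.02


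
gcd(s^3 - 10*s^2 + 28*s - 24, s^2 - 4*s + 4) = s^2 - 4*s + 4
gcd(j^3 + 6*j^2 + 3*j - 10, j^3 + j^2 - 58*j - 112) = j + 2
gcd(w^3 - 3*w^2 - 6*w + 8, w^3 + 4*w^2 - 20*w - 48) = w^2 - 2*w - 8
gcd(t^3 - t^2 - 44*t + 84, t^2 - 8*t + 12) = t^2 - 8*t + 12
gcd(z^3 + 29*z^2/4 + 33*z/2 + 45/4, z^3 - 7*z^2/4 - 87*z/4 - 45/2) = z^2 + 17*z/4 + 15/4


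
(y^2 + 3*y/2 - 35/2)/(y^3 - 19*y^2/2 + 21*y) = (y + 5)/(y*(y - 6))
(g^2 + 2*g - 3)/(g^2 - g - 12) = (g - 1)/(g - 4)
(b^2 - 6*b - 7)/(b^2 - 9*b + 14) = (b + 1)/(b - 2)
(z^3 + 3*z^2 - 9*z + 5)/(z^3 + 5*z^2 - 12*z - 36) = (z^3 + 3*z^2 - 9*z + 5)/(z^3 + 5*z^2 - 12*z - 36)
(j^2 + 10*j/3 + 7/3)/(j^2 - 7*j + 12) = (3*j^2 + 10*j + 7)/(3*(j^2 - 7*j + 12))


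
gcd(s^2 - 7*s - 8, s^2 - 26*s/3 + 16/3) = s - 8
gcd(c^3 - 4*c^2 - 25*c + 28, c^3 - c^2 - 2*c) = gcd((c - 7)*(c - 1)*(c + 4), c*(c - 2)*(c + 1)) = 1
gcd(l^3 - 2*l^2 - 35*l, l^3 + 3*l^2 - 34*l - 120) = l + 5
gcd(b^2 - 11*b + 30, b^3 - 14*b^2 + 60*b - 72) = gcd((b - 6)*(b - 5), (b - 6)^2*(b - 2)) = b - 6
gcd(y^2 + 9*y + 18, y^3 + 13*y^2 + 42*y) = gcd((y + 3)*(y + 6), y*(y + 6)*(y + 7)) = y + 6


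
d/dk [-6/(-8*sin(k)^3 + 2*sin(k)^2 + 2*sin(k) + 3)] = 12*(-12*sin(k)^2 + 2*sin(k) + 1)*cos(k)/(-4*sin(k) + 2*sin(3*k) - cos(2*k) + 4)^2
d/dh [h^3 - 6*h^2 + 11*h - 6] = 3*h^2 - 12*h + 11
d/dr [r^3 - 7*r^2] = r*(3*r - 14)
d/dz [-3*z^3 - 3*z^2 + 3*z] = -9*z^2 - 6*z + 3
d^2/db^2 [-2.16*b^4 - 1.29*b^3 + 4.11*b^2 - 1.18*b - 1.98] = -25.92*b^2 - 7.74*b + 8.22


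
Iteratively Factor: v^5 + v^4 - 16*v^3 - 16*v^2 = (v)*(v^4 + v^3 - 16*v^2 - 16*v) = v*(v - 4)*(v^3 + 5*v^2 + 4*v) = v^2*(v - 4)*(v^2 + 5*v + 4) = v^2*(v - 4)*(v + 4)*(v + 1)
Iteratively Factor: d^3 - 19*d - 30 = (d - 5)*(d^2 + 5*d + 6) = (d - 5)*(d + 2)*(d + 3)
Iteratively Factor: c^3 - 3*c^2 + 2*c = (c - 1)*(c^2 - 2*c) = c*(c - 1)*(c - 2)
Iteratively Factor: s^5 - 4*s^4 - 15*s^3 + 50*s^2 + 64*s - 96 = (s + 3)*(s^4 - 7*s^3 + 6*s^2 + 32*s - 32) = (s - 4)*(s + 3)*(s^3 - 3*s^2 - 6*s + 8) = (s - 4)*(s - 1)*(s + 3)*(s^2 - 2*s - 8) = (s - 4)^2*(s - 1)*(s + 3)*(s + 2)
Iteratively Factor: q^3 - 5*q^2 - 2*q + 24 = (q - 4)*(q^2 - q - 6) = (q - 4)*(q - 3)*(q + 2)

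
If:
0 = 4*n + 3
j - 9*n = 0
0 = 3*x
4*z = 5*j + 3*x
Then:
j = -27/4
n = -3/4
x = 0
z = -135/16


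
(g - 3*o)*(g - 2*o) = g^2 - 5*g*o + 6*o^2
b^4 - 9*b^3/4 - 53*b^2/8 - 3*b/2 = b*(b - 4)*(b + 1/4)*(b + 3/2)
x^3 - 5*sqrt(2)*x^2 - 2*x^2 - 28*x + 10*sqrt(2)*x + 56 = (x - 2)*(x - 7*sqrt(2))*(x + 2*sqrt(2))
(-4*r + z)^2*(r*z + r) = 16*r^3*z + 16*r^3 - 8*r^2*z^2 - 8*r^2*z + r*z^3 + r*z^2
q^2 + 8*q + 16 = (q + 4)^2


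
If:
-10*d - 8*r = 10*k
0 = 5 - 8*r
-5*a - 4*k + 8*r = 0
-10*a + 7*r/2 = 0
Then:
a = 7/32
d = -189/128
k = 125/128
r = 5/8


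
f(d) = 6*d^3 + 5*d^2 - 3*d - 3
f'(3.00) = 189.00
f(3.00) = 195.00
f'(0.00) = -3.00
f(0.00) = -3.00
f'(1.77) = 71.09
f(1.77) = 40.63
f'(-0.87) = 1.92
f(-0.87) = -0.56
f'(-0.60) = -2.52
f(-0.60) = -0.70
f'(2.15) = 101.70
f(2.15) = 73.29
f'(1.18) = 33.86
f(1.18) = 10.28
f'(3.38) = 236.44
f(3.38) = 275.67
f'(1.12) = 30.78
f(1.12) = 8.34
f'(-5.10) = 414.18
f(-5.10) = -653.56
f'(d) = 18*d^2 + 10*d - 3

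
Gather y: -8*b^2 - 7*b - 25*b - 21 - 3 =-8*b^2 - 32*b - 24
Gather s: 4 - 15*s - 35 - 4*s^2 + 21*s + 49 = -4*s^2 + 6*s + 18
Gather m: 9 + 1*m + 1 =m + 10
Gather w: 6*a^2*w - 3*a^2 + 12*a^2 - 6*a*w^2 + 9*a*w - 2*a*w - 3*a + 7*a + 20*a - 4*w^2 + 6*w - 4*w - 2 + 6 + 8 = 9*a^2 + 24*a + w^2*(-6*a - 4) + w*(6*a^2 + 7*a + 2) + 12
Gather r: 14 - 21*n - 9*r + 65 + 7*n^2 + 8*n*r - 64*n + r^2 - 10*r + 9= 7*n^2 - 85*n + r^2 + r*(8*n - 19) + 88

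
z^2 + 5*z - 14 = (z - 2)*(z + 7)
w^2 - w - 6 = (w - 3)*(w + 2)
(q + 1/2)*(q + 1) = q^2 + 3*q/2 + 1/2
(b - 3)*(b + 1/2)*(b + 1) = b^3 - 3*b^2/2 - 4*b - 3/2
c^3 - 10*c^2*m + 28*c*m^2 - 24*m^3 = (c - 6*m)*(c - 2*m)^2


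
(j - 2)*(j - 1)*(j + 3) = j^3 - 7*j + 6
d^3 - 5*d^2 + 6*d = d*(d - 3)*(d - 2)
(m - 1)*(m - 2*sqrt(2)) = m^2 - 2*sqrt(2)*m - m + 2*sqrt(2)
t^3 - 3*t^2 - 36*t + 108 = (t - 6)*(t - 3)*(t + 6)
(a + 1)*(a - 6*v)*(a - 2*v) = a^3 - 8*a^2*v + a^2 + 12*a*v^2 - 8*a*v + 12*v^2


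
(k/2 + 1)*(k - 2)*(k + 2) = k^3/2 + k^2 - 2*k - 4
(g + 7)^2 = g^2 + 14*g + 49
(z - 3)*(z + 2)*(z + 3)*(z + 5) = z^4 + 7*z^3 + z^2 - 63*z - 90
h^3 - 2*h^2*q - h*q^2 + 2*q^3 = (h - 2*q)*(h - q)*(h + q)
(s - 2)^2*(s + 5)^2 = s^4 + 6*s^3 - 11*s^2 - 60*s + 100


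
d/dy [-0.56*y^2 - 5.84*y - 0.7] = -1.12*y - 5.84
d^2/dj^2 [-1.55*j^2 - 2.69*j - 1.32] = -3.10000000000000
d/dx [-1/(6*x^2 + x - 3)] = (12*x + 1)/(6*x^2 + x - 3)^2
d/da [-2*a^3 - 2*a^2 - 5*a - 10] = -6*a^2 - 4*a - 5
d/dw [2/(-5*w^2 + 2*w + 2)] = 4*(5*w - 1)/(-5*w^2 + 2*w + 2)^2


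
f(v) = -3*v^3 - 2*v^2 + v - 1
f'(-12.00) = -1247.00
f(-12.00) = 4883.00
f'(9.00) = -764.00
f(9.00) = -2341.00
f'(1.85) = -37.20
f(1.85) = -24.99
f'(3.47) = -121.25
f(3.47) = -146.96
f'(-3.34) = -86.04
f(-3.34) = 85.13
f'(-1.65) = -16.90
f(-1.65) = 5.38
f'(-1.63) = -16.39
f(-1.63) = 5.05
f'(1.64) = -29.77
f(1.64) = -17.97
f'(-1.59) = -15.39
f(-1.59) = 4.41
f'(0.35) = -1.50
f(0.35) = -1.02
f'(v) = -9*v^2 - 4*v + 1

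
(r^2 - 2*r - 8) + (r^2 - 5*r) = 2*r^2 - 7*r - 8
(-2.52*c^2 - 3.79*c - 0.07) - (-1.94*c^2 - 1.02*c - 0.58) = -0.58*c^2 - 2.77*c + 0.51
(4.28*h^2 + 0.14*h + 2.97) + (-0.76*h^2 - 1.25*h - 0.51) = 3.52*h^2 - 1.11*h + 2.46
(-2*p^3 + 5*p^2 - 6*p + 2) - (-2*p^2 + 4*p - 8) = -2*p^3 + 7*p^2 - 10*p + 10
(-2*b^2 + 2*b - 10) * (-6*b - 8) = 12*b^3 + 4*b^2 + 44*b + 80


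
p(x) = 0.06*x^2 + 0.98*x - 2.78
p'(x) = 0.12*x + 0.98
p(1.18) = -1.54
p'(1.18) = 1.12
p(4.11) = 2.26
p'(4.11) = 1.47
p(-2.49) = -4.85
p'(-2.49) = 0.68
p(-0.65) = -3.39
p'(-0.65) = 0.90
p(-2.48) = -4.84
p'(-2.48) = 0.68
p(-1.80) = -4.35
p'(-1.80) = 0.76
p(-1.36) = -4.00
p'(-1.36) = 0.82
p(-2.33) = -4.74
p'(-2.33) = 0.70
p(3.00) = 0.70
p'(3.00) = 1.34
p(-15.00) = -3.98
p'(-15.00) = -0.82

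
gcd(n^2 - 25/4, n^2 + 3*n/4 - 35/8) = n + 5/2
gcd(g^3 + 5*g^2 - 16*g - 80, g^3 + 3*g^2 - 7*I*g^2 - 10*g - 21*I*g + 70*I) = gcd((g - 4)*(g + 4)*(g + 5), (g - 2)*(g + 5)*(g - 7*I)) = g + 5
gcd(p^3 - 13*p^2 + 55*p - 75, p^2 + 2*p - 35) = p - 5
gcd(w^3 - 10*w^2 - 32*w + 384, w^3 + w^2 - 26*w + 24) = w + 6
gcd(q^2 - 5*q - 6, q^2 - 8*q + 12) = q - 6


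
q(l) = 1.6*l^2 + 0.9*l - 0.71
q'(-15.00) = -47.10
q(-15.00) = 345.79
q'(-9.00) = -27.90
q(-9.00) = 120.79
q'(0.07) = 1.12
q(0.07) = -0.64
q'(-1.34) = -3.39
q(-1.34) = 0.96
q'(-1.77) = -4.76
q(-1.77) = 2.71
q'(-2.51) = -7.13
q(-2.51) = 7.11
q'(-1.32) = -3.32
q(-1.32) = 0.89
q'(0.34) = 1.99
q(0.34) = -0.22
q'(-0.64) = -1.15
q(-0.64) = -0.63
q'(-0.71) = -1.37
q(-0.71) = -0.54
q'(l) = 3.2*l + 0.9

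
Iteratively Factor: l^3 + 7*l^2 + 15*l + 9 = (l + 3)*(l^2 + 4*l + 3) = (l + 1)*(l + 3)*(l + 3)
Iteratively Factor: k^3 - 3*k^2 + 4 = (k - 2)*(k^2 - k - 2) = (k - 2)*(k + 1)*(k - 2)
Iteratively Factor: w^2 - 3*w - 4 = (w - 4)*(w + 1)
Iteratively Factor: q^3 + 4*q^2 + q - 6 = (q + 2)*(q^2 + 2*q - 3) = (q + 2)*(q + 3)*(q - 1)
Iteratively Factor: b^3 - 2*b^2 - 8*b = (b - 4)*(b^2 + 2*b) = (b - 4)*(b + 2)*(b)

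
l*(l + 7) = l^2 + 7*l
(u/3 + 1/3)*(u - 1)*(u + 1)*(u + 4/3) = u^4/3 + 7*u^3/9 + u^2/9 - 7*u/9 - 4/9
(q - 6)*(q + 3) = q^2 - 3*q - 18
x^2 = x^2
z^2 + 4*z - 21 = (z - 3)*(z + 7)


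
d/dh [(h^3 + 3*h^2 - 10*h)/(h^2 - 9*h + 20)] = (h^4 - 18*h^3 + 43*h^2 + 120*h - 200)/(h^4 - 18*h^3 + 121*h^2 - 360*h + 400)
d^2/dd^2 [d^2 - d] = 2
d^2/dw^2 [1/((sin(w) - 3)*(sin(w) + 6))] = (-4*sin(w)^4 - 9*sin(w)^3 - 75*sin(w)^2 - 36*sin(w) + 54)/((sin(w) - 3)^3*(sin(w) + 6)^3)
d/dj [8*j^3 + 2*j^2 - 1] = 4*j*(6*j + 1)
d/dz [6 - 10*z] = -10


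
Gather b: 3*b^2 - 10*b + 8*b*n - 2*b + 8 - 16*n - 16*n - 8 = 3*b^2 + b*(8*n - 12) - 32*n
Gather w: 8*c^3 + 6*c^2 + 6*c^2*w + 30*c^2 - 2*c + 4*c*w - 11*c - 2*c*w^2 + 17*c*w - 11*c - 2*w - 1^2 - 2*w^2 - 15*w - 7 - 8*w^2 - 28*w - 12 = 8*c^3 + 36*c^2 - 24*c + w^2*(-2*c - 10) + w*(6*c^2 + 21*c - 45) - 20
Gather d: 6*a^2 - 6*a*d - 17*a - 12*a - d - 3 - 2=6*a^2 - 29*a + d*(-6*a - 1) - 5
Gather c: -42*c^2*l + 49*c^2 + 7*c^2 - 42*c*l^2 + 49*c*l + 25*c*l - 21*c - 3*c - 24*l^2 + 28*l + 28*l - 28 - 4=c^2*(56 - 42*l) + c*(-42*l^2 + 74*l - 24) - 24*l^2 + 56*l - 32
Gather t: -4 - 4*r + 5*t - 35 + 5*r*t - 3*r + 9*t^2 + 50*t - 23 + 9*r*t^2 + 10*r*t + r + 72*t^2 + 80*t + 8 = -6*r + t^2*(9*r + 81) + t*(15*r + 135) - 54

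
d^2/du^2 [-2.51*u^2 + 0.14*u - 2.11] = -5.02000000000000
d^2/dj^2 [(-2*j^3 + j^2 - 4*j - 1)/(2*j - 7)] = 2*(-8*j^3 + 84*j^2 - 294*j - 11)/(8*j^3 - 84*j^2 + 294*j - 343)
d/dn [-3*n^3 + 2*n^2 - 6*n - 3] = -9*n^2 + 4*n - 6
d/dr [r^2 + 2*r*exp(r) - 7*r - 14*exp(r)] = 2*r*exp(r) + 2*r - 12*exp(r) - 7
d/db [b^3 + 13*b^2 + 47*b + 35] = 3*b^2 + 26*b + 47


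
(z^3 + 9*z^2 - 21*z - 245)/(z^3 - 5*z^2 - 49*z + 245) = (z + 7)/(z - 7)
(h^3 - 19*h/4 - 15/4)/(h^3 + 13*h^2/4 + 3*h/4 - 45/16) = 4*(2*h^2 - 3*h - 5)/(8*h^2 + 14*h - 15)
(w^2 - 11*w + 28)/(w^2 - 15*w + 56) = (w - 4)/(w - 8)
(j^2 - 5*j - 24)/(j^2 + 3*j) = (j - 8)/j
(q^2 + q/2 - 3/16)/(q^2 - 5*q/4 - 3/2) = (q - 1/4)/(q - 2)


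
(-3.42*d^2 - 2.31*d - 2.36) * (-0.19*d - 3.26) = 0.6498*d^3 + 11.5881*d^2 + 7.979*d + 7.6936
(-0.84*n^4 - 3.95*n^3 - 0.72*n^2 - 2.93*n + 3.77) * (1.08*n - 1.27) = -0.9072*n^5 - 3.1992*n^4 + 4.2389*n^3 - 2.25*n^2 + 7.7927*n - 4.7879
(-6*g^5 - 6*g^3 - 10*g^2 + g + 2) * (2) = -12*g^5 - 12*g^3 - 20*g^2 + 2*g + 4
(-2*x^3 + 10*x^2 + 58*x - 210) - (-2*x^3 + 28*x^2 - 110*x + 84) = -18*x^2 + 168*x - 294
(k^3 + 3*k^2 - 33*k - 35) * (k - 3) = k^4 - 42*k^2 + 64*k + 105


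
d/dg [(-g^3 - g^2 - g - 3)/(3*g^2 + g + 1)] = (-3*g^4 - 2*g^3 - g^2 + 16*g + 2)/(9*g^4 + 6*g^3 + 7*g^2 + 2*g + 1)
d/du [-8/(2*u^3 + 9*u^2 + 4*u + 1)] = 16*(3*u^2 + 9*u + 2)/(2*u^3 + 9*u^2 + 4*u + 1)^2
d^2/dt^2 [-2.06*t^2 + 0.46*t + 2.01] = -4.12000000000000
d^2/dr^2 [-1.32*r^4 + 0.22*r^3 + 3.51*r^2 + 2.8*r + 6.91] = -15.84*r^2 + 1.32*r + 7.02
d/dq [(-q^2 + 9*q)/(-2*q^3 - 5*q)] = (-2*q^2 + 36*q + 5)/(4*q^4 + 20*q^2 + 25)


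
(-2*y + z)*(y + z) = -2*y^2 - y*z + z^2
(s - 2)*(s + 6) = s^2 + 4*s - 12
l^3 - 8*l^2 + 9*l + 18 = (l - 6)*(l - 3)*(l + 1)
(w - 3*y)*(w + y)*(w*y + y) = w^3*y - 2*w^2*y^2 + w^2*y - 3*w*y^3 - 2*w*y^2 - 3*y^3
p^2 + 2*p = p*(p + 2)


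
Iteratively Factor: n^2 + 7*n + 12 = (n + 4)*(n + 3)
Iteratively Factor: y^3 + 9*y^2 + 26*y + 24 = (y + 4)*(y^2 + 5*y + 6) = (y + 2)*(y + 4)*(y + 3)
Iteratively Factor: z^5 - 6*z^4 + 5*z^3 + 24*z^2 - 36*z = (z)*(z^4 - 6*z^3 + 5*z^2 + 24*z - 36) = z*(z - 3)*(z^3 - 3*z^2 - 4*z + 12) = z*(z - 3)*(z + 2)*(z^2 - 5*z + 6) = z*(z - 3)*(z - 2)*(z + 2)*(z - 3)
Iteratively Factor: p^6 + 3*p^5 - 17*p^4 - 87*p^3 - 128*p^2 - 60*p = (p + 1)*(p^5 + 2*p^4 - 19*p^3 - 68*p^2 - 60*p) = p*(p + 1)*(p^4 + 2*p^3 - 19*p^2 - 68*p - 60) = p*(p + 1)*(p + 3)*(p^3 - p^2 - 16*p - 20) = p*(p + 1)*(p + 2)*(p + 3)*(p^2 - 3*p - 10) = p*(p + 1)*(p + 2)^2*(p + 3)*(p - 5)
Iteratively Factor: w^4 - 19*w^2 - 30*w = (w)*(w^3 - 19*w - 30) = w*(w - 5)*(w^2 + 5*w + 6) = w*(w - 5)*(w + 3)*(w + 2)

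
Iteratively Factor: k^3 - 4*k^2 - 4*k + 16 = (k - 4)*(k^2 - 4) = (k - 4)*(k + 2)*(k - 2)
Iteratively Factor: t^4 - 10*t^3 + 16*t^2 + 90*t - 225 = (t - 5)*(t^3 - 5*t^2 - 9*t + 45) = (t - 5)*(t + 3)*(t^2 - 8*t + 15) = (t - 5)^2*(t + 3)*(t - 3)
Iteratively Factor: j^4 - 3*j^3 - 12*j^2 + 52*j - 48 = (j - 2)*(j^3 - j^2 - 14*j + 24) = (j - 3)*(j - 2)*(j^2 + 2*j - 8) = (j - 3)*(j - 2)*(j + 4)*(j - 2)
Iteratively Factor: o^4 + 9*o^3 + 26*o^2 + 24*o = (o)*(o^3 + 9*o^2 + 26*o + 24) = o*(o + 2)*(o^2 + 7*o + 12) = o*(o + 2)*(o + 4)*(o + 3)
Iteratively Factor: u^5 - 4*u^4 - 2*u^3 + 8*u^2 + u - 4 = (u - 1)*(u^4 - 3*u^3 - 5*u^2 + 3*u + 4) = (u - 1)*(u + 1)*(u^3 - 4*u^2 - u + 4) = (u - 4)*(u - 1)*(u + 1)*(u^2 - 1) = (u - 4)*(u - 1)^2*(u + 1)*(u + 1)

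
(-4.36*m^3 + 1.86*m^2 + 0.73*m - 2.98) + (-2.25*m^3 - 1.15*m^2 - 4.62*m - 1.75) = -6.61*m^3 + 0.71*m^2 - 3.89*m - 4.73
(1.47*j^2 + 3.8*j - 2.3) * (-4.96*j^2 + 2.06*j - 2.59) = -7.2912*j^4 - 15.8198*j^3 + 15.4287*j^2 - 14.58*j + 5.957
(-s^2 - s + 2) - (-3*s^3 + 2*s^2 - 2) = 3*s^3 - 3*s^2 - s + 4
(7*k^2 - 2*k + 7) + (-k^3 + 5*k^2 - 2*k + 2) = -k^3 + 12*k^2 - 4*k + 9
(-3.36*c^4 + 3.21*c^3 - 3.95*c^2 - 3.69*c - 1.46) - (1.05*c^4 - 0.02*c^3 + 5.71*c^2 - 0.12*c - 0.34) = -4.41*c^4 + 3.23*c^3 - 9.66*c^2 - 3.57*c - 1.12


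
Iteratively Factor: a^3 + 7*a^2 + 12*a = (a + 4)*(a^2 + 3*a) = (a + 3)*(a + 4)*(a)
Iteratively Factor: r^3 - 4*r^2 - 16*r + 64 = (r + 4)*(r^2 - 8*r + 16) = (r - 4)*(r + 4)*(r - 4)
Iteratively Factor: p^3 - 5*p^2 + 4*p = (p)*(p^2 - 5*p + 4) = p*(p - 4)*(p - 1)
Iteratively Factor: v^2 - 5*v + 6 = (v - 3)*(v - 2)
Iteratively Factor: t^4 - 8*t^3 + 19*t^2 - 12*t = (t - 1)*(t^3 - 7*t^2 + 12*t) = (t - 4)*(t - 1)*(t^2 - 3*t) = t*(t - 4)*(t - 1)*(t - 3)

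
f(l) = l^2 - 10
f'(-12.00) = -24.00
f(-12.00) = 134.00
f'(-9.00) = -18.00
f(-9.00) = 71.00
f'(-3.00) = -6.00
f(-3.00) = -1.00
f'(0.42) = 0.84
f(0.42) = -9.82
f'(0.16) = 0.32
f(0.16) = -9.97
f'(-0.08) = -0.16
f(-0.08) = -9.99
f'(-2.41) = -4.82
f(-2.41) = -4.19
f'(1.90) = 3.80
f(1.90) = -6.39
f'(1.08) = 2.16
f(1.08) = -8.83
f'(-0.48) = -0.96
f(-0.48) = -9.77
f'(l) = 2*l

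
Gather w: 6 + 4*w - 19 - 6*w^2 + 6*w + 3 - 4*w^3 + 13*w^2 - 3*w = -4*w^3 + 7*w^2 + 7*w - 10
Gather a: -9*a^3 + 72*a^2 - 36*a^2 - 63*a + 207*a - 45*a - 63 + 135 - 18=-9*a^3 + 36*a^2 + 99*a + 54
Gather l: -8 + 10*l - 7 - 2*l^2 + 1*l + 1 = -2*l^2 + 11*l - 14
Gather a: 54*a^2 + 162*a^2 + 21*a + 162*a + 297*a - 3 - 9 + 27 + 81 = 216*a^2 + 480*a + 96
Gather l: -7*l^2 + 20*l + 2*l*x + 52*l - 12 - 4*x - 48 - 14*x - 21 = -7*l^2 + l*(2*x + 72) - 18*x - 81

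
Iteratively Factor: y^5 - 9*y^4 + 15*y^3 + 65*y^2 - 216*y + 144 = (y - 4)*(y^4 - 5*y^3 - 5*y^2 + 45*y - 36) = (y - 4)*(y - 1)*(y^3 - 4*y^2 - 9*y + 36) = (y - 4)*(y - 1)*(y + 3)*(y^2 - 7*y + 12) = (y - 4)*(y - 3)*(y - 1)*(y + 3)*(y - 4)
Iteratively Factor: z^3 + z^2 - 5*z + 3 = (z - 1)*(z^2 + 2*z - 3) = (z - 1)*(z + 3)*(z - 1)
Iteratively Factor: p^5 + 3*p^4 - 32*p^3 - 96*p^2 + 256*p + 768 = (p + 4)*(p^4 - p^3 - 28*p^2 + 16*p + 192) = (p - 4)*(p + 4)*(p^3 + 3*p^2 - 16*p - 48) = (p - 4)*(p + 4)^2*(p^2 - p - 12) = (p - 4)*(p + 3)*(p + 4)^2*(p - 4)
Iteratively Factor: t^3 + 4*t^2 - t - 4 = (t - 1)*(t^2 + 5*t + 4) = (t - 1)*(t + 4)*(t + 1)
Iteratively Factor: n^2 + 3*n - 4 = (n + 4)*(n - 1)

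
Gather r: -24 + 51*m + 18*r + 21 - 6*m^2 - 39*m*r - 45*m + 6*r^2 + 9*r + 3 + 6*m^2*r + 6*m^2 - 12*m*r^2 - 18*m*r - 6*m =r^2*(6 - 12*m) + r*(6*m^2 - 57*m + 27)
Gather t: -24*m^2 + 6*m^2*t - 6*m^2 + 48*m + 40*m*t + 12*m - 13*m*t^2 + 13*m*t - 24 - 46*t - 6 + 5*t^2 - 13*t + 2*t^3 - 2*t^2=-30*m^2 + 60*m + 2*t^3 + t^2*(3 - 13*m) + t*(6*m^2 + 53*m - 59) - 30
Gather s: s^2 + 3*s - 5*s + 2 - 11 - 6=s^2 - 2*s - 15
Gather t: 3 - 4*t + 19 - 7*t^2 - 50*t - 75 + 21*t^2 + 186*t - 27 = 14*t^2 + 132*t - 80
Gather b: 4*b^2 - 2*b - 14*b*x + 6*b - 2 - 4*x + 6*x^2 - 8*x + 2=4*b^2 + b*(4 - 14*x) + 6*x^2 - 12*x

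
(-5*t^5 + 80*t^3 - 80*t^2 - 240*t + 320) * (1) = -5*t^5 + 80*t^3 - 80*t^2 - 240*t + 320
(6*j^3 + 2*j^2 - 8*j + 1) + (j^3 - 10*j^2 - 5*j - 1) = 7*j^3 - 8*j^2 - 13*j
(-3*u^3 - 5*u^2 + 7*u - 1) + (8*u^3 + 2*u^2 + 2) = 5*u^3 - 3*u^2 + 7*u + 1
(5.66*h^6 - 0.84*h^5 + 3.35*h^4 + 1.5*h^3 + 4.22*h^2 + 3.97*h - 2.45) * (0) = 0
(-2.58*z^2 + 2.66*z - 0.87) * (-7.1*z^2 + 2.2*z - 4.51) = 18.318*z^4 - 24.562*z^3 + 23.6648*z^2 - 13.9106*z + 3.9237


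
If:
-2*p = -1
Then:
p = 1/2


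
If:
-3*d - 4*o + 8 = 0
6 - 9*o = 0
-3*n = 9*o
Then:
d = 16/9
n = -2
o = 2/3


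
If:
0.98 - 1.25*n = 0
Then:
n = 0.78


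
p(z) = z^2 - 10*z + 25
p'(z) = 2*z - 10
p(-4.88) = 97.61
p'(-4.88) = -19.76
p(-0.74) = 32.95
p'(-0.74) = -11.48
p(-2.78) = 60.53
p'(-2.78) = -15.56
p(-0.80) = 33.64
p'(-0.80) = -11.60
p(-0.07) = 25.70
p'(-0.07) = -10.14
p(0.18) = 23.23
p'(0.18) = -9.64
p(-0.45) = 29.70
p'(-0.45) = -10.90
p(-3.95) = 80.10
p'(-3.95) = -17.90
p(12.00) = 49.00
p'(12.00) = 14.00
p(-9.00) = 196.00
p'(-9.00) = -28.00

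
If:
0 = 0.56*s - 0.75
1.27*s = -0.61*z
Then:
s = 1.34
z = -2.79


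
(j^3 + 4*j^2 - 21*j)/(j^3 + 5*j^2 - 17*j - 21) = j/(j + 1)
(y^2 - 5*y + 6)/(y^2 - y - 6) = (y - 2)/(y + 2)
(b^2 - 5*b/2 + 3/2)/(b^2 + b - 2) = (b - 3/2)/(b + 2)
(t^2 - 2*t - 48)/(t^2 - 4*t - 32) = (t + 6)/(t + 4)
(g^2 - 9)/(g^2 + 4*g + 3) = (g - 3)/(g + 1)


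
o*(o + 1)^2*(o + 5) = o^4 + 7*o^3 + 11*o^2 + 5*o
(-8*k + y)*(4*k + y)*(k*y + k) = -32*k^3*y - 32*k^3 - 4*k^2*y^2 - 4*k^2*y + k*y^3 + k*y^2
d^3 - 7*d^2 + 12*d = d*(d - 4)*(d - 3)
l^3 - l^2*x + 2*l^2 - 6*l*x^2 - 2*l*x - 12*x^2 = (l + 2)*(l - 3*x)*(l + 2*x)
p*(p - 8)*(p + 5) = p^3 - 3*p^2 - 40*p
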